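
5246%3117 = 2129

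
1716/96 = 143/8 = 17.88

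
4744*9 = 42696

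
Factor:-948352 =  - 2^7*31^1*239^1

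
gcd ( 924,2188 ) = 4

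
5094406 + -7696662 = - 2602256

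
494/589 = 26/31 = 0.84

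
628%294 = 40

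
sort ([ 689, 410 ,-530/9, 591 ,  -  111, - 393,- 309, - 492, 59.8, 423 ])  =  [ - 492, - 393, - 309, - 111, - 530/9, 59.8,410,423,591, 689 ] 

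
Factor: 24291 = 3^2*2699^1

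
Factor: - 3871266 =-2^1 * 3^1*7^1*92173^1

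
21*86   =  1806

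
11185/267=11185/267 =41.89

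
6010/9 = 6010/9 =667.78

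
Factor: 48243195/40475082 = 2^( - 1 )*3^3*5^1*7^2 *11^1*13^1*  17^1*2417^(-1)*2791^(-1) = 16081065/13491694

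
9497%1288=481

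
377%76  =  73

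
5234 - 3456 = 1778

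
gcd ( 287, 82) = 41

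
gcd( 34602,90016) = 2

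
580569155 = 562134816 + 18434339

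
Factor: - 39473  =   - 7^1 *5639^1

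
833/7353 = 833/7353 = 0.11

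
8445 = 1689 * 5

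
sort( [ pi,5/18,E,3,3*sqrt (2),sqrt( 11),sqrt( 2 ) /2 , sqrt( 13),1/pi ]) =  [ 5/18, 1/pi, sqrt (2)/2, E, 3,pi,sqrt( 11) , sqrt( 13 ), 3 * sqrt( 2) ]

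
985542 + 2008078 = 2993620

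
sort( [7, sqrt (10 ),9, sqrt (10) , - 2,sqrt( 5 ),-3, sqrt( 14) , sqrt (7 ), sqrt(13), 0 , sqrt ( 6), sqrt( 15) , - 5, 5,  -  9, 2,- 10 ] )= [ - 10, - 9 ,- 5,- 3, - 2,0, 2 , sqrt (5), sqrt( 6),sqrt( 7), sqrt( 10) , sqrt (10 ), sqrt( 13),sqrt(14 ) , sqrt( 15 ), 5,7,9]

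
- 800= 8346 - 9146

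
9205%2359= 2128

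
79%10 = 9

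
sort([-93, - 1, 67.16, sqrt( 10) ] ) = [ - 93, - 1, sqrt( 10),  67.16] 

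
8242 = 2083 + 6159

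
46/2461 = 2/107 = 0.02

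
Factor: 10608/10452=68/67 = 2^2*17^1*67^(  -  1)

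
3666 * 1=3666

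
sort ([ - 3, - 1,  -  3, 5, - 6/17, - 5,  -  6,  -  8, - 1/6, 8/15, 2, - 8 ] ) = [ - 8 ,-8, - 6,-5, -3,  -  3  , - 1,-6/17,-1/6, 8/15,2, 5]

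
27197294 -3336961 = 23860333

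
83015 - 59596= 23419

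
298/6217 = 298/6217 = 0.05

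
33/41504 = 33/41504 = 0.00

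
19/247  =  1/13 = 0.08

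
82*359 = 29438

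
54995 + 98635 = 153630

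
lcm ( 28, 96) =672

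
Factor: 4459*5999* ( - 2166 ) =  - 57939505806 = -2^1*3^1*7^4*13^1*19^2*857^1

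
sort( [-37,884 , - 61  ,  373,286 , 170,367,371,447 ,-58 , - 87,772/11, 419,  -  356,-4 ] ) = [ - 356, - 87, - 61,-58 ,  -  37,  -  4, 772/11,  170,286 , 367,371,373,  419,  447, 884 ] 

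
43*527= 22661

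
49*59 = 2891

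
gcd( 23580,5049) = 9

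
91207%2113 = 348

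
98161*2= 196322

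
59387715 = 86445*687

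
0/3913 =0 = 0.00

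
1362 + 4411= 5773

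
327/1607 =327/1607 = 0.20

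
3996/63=444/7 =63.43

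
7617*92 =700764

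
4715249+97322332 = 102037581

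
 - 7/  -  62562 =7/62562 = 0.00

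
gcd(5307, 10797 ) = 183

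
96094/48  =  48047/24 = 2001.96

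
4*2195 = 8780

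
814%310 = 194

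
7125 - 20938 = - 13813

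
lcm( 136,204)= 408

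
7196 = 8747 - 1551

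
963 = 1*963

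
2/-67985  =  -1 + 67983/67985 = - 0.00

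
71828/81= 886 + 62/81  =  886.77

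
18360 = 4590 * 4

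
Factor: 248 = 2^3*31^1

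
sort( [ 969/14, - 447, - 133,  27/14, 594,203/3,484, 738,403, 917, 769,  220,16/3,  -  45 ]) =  [ - 447, - 133  , - 45,27/14,16/3, 203/3,969/14, 220,403,484,594,738,769,917 ] 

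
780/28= 27 + 6/7  =  27.86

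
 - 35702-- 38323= 2621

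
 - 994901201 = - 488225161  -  506676040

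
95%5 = 0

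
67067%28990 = 9087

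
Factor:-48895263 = -3^2*23^1 * 236209^1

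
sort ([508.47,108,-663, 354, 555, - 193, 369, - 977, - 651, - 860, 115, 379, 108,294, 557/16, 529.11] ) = [ - 977, - 860,-663, - 651,  -  193,  557/16, 108, 108,115, 294,354 , 369,379,508.47, 529.11, 555]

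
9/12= 3/4 = 0.75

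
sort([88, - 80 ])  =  [ - 80,88]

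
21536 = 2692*8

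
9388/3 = 9388/3  =  3129.33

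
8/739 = 8/739= 0.01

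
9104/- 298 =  - 4552/149 = - 30.55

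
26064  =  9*2896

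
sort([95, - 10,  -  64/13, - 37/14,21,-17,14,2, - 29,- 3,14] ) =[ - 29 , - 17, - 10,  -  64/13, - 3, - 37/14 , 2, 14, 14,21,95] 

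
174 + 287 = 461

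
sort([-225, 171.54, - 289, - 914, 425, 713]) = [ - 914, - 289,- 225, 171.54, 425,  713 ]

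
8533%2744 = 301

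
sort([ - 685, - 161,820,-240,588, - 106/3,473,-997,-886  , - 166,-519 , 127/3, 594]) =[ - 997, - 886, - 685, - 519, - 240, - 166, - 161, - 106/3, 127/3, 473, 588 , 594,820 ]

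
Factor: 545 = 5^1 * 109^1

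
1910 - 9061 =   -  7151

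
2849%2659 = 190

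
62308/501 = 62308/501= 124.37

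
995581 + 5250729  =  6246310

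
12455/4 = 3113  +  3/4 = 3113.75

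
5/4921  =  5/4921 = 0.00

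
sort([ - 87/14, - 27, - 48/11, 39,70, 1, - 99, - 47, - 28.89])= [ -99, - 47, - 28.89, - 27,  -  87/14, - 48/11 , 1, 39 , 70 ]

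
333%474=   333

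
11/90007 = 11/90007 = 0.00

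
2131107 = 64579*33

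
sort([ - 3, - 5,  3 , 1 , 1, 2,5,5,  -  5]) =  [-5 , - 5,-3,  1, 1 , 2, 3,5,5 ] 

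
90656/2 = 45328 = 45328.00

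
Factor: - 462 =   -  2^1*3^1*7^1* 11^1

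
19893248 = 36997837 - 17104589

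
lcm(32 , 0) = 0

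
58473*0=0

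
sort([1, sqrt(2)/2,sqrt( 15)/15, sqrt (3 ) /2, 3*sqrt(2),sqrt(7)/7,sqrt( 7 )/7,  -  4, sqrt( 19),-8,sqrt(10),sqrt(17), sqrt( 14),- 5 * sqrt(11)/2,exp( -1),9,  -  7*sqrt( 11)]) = [ -7 * sqrt( 11 ), - 5 *sqrt( 11)/2, - 8,  -  4,sqrt( 15) /15,exp( - 1),  sqrt(7)/7, sqrt(7)/7,sqrt( 2) /2, sqrt (3)/2,  1,sqrt( 10),sqrt(14 ),sqrt( 17 ),3 * sqrt( 2),sqrt( 19 ),9 ] 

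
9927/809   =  12 + 219/809   =  12.27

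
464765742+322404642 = 787170384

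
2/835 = 2/835 = 0.00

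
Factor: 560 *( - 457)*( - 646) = 2^5*5^1*7^1*17^1*19^1  *457^1 = 165324320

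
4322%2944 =1378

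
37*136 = 5032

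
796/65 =12 + 16/65 = 12.25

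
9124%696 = 76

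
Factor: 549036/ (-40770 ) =-202/15 =- 2^1*3^( - 1)*5^(  -  1)*101^1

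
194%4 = 2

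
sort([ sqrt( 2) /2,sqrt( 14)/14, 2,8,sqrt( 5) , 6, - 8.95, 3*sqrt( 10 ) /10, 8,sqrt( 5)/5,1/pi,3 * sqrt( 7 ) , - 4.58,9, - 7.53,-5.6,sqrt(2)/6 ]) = [-8.95, - 7.53, - 5.6, - 4.58, sqrt( 2 )/6,sqrt( 14 )/14,1/pi, sqrt ( 5 )/5, sqrt (2)/2,3*sqrt(10 ) /10,2,sqrt( 5),  6,3*sqrt( 7 ),  8, 8 , 9]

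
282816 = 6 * 47136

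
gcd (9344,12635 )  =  1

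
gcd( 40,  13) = 1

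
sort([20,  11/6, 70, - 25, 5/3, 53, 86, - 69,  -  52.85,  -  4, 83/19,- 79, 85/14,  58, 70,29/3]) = [ - 79,-69, - 52.85, - 25,-4, 5/3,11/6, 83/19,85/14,  29/3, 20,53, 58 , 70,70,86]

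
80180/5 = 16036 = 16036.00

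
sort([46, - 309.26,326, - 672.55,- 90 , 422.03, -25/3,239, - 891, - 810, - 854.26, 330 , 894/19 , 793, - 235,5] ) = [-891, - 854.26, - 810, - 672.55 , - 309.26, - 235 , - 90, - 25/3,5,46 , 894/19, 239, 326,330, 422.03,793]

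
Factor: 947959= 947959^1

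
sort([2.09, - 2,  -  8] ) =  [ - 8, - 2,2.09 ]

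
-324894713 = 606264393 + - 931159106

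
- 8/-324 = 2/81 = 0.02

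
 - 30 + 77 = 47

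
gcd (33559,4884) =37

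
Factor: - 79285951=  - 4057^1 * 19543^1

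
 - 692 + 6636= 5944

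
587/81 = 587/81 = 7.25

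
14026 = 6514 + 7512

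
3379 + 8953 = 12332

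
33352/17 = 1961 + 15/17 = 1961.88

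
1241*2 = 2482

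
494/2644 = 247/1322 = 0.19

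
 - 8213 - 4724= -12937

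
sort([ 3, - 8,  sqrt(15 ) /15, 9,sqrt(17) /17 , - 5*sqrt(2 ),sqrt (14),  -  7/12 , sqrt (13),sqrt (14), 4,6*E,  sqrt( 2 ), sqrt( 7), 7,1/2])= [ - 8, - 5*sqrt( 2 ),  -  7/12, sqrt(17 )/17, sqrt(15 )/15, 1/2,sqrt(2 ),sqrt(7 ),3,sqrt( 13 ),sqrt( 14 ),sqrt(14),4,7,9,6*E ] 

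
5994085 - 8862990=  - 2868905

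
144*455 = 65520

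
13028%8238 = 4790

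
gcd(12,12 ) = 12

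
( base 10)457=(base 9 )557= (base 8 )711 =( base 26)hf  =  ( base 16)1C9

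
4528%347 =17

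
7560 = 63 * 120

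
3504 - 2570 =934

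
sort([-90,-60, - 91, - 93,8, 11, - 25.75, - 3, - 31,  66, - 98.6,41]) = [-98.6,  -  93, - 91, - 90, - 60,- 31, - 25.75,-3 , 8,11,  41, 66 ]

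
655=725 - 70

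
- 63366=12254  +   - 75620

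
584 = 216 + 368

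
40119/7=40119/7  =  5731.29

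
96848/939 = 103 + 131/939 = 103.14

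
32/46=16/23 =0.70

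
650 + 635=1285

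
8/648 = 1/81 = 0.01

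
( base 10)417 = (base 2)110100001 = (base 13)261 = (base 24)h9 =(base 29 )EB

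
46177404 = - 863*( - 53508) 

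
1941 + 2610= 4551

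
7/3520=7/3520 = 0.00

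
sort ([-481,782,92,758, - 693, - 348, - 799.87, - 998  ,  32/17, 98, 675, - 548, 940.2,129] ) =[ - 998,-799.87, - 693, - 548 , -481, - 348,32/17,92, 98, 129,675,758,782, 940.2] 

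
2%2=0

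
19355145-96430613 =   -  77075468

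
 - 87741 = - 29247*3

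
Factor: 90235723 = 47^1*101^1*19009^1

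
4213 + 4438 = 8651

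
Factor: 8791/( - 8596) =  - 2^( - 2 )*7^ ( - 1)*59^1*149^1*307^( - 1)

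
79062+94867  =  173929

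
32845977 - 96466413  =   - 63620436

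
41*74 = 3034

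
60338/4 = 15084 + 1/2 = 15084.50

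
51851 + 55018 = 106869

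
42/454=21/227 = 0.09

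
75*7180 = 538500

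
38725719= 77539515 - 38813796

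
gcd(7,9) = 1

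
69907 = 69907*1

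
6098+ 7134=13232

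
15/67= 15/67 = 0.22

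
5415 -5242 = 173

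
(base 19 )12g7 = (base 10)7892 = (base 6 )100312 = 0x1ed4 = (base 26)bhe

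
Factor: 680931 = 3^2 * 75659^1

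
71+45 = 116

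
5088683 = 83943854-78855171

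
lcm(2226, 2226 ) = 2226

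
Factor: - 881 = - 881^1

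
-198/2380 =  - 1 + 1091/1190 = -0.08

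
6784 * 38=257792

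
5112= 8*639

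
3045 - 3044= 1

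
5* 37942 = 189710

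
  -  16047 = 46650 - 62697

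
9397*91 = 855127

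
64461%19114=7119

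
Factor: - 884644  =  -2^2*109^1*2029^1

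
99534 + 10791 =110325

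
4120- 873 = 3247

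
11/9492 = 11/9492= 0.00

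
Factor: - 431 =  - 431^1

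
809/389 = 809/389 = 2.08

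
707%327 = 53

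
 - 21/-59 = 21/59 = 0.36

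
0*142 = 0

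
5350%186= 142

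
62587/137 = 62587/137 = 456.84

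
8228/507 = 8228/507 = 16.23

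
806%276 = 254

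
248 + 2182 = 2430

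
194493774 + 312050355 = 506544129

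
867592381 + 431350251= 1298942632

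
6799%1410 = 1159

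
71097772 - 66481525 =4616247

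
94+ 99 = 193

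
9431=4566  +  4865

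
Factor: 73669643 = 163^1 * 451961^1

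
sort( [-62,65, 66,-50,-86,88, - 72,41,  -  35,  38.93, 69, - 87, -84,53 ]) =[ - 87,  -  86, - 84,-72,-62  , - 50 ,- 35,38.93, 41,53,65,  66,69, 88 ]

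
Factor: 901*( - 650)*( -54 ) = 2^2*3^3 * 5^2*13^1 * 17^1*53^1 = 31625100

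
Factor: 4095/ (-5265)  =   - 7/9 = - 3^( - 2)*7^1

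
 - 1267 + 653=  - 614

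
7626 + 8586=16212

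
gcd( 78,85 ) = 1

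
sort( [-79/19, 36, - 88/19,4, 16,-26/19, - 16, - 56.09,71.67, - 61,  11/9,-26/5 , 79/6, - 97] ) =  [ - 97, - 61, - 56.09  ,-16, - 26/5 , - 88/19, - 79/19, - 26/19, 11/9,4,79/6 , 16,36 , 71.67 ]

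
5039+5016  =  10055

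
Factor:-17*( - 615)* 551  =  5760705 = 3^1*5^1*17^1*19^1*29^1*41^1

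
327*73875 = 24157125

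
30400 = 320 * 95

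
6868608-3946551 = 2922057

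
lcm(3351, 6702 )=6702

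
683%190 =113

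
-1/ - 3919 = 1/3919 = 0.00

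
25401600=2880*8820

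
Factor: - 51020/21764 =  - 12755/5441 = - 5^1 *2551^1*5441^ ( - 1 ) 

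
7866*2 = 15732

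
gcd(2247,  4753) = 7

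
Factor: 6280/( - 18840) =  - 1/3 = - 3^(-1) 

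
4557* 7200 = 32810400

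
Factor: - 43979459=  - 17^1 *71^1*83^1*439^1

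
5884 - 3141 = 2743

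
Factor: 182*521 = 2^1*7^1 * 13^1*521^1 = 94822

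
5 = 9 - 4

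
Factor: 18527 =97^1 *191^1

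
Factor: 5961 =3^1*1987^1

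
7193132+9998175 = 17191307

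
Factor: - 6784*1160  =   - 7869440 = - 2^10*5^1 *29^1*53^1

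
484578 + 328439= 813017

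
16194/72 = 2699/12 = 224.92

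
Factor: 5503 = 5503^1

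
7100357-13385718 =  - 6285361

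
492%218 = 56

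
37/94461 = 1/2553 = 0.00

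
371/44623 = 371/44623= 0.01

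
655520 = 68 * 9640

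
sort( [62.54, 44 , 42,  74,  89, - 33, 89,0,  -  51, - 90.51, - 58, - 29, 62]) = [ - 90.51, - 58, - 51, - 33, - 29 , 0, 42, 44, 62, 62.54  ,  74, 89, 89]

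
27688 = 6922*4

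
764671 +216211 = 980882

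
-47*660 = - 31020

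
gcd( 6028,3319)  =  1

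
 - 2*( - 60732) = 121464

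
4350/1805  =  870/361 = 2.41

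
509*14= 7126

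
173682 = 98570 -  - 75112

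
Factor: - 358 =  - 2^1*179^1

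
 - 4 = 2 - 6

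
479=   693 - 214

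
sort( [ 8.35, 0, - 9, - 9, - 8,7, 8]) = [-9,-9,-8, 0, 7,8 , 8.35] 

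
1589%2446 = 1589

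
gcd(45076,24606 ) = 2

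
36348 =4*9087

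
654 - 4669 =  - 4015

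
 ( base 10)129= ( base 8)201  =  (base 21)63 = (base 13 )9c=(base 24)59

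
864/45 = 96/5   =  19.20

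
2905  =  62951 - 60046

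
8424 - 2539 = 5885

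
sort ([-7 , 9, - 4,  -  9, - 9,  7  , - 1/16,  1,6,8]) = [ -9, - 9,-7, - 4,-1/16 , 1,6 , 7,8,9]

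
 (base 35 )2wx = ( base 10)3603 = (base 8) 7023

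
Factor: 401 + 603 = 2^2*251^1=1004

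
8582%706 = 110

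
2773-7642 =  -4869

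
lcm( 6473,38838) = 38838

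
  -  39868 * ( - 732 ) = 29183376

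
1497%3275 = 1497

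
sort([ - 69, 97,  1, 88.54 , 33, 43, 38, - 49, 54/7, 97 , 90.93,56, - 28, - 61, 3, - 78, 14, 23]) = [  -  78, - 69, - 61, - 49, - 28, 1 , 3, 54/7,14,23,  33, 38 , 43, 56,88.54,  90.93,97, 97]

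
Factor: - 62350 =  -2^1*5^2 * 29^1*43^1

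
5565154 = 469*11866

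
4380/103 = 42 + 54/103 = 42.52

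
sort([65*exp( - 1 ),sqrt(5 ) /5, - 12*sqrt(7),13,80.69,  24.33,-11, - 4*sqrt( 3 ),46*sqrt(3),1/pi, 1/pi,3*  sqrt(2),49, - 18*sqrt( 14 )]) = [ - 18*sqrt(14),  -  12 * sqrt(7 ), - 11, - 4*sqrt(3),1/pi,1/pi,  sqrt( 5)/5 , 3*sqrt(2),13, 65*exp( - 1 ),  24.33, 49,46*sqrt( 3), 80.69 ]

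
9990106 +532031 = 10522137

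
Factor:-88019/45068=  - 2^(-2) * 19^( - 1 )  *593^(-1)*88019^1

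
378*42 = 15876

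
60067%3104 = 1091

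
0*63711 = 0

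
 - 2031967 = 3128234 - 5160201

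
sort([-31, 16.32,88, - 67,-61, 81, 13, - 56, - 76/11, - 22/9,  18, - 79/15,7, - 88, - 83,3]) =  [ - 88,  -  83,-67 , - 61,-56, - 31, - 76/11,-79/15,-22/9 , 3,7,13, 16.32, 18, 81,88] 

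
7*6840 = 47880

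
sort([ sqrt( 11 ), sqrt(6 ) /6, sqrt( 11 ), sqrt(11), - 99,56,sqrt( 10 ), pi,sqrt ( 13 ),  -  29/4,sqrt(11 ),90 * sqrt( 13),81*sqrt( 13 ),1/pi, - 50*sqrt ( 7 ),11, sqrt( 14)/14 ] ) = [ - 50 * sqrt (7), - 99, - 29/4,sqrt( 14) /14, 1/pi, sqrt(6 )/6,pi,sqrt ( 10 ), sqrt(11 ),sqrt( 11 ),sqrt(11),sqrt( 11), sqrt( 13 ),  11,56, 81 *sqrt ( 13 ),90*sqrt (13)]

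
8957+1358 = 10315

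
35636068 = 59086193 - 23450125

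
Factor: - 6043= - 6043^1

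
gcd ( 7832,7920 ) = 88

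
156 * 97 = 15132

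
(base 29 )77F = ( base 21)DHF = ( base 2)1011111011001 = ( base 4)1133121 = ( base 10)6105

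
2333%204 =89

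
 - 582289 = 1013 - 583302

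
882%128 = 114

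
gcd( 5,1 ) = 1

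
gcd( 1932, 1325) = 1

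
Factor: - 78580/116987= - 2^2 * 5^1 *13^(  -  1)*3929^1*8999^( - 1)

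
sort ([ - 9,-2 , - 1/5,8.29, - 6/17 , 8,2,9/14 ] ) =[ - 9,-2, - 6/17, - 1/5 , 9/14 , 2, 8,8.29 ]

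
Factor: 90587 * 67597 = 7^1*23^1*2939^1*12941^1 = 6123409439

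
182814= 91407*2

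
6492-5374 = 1118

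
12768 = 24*532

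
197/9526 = 197/9526= 0.02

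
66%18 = 12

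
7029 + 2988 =10017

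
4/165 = 4/165=0.02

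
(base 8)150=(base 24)48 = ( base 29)3h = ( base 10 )104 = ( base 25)44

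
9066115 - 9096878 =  - 30763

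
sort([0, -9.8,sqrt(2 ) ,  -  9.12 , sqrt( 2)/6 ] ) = [  -  9.8,-9.12,0 , sqrt( 2 )/6, sqrt( 2) ] 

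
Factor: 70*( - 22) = -2^2*5^1 * 7^1*11^1 =- 1540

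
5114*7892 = 40359688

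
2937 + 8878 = 11815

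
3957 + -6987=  - 3030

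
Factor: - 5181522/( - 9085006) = 2590761/4542503 = 3^1*7^( - 1 ) * 47^ (  -  1 )*769^1*1123^1*13807^( - 1)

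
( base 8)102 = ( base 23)2K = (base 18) 3C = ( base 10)66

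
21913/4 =5478 + 1/4 =5478.25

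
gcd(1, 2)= 1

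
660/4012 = 165/1003 = 0.16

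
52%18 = 16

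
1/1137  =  1/1137 = 0.00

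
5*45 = 225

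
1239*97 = 120183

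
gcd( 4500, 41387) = 1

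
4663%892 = 203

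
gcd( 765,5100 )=255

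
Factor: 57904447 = 263^1*220169^1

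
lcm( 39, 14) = 546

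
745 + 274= 1019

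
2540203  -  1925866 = 614337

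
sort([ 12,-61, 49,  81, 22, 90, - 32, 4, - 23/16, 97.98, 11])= [-61, - 32,-23/16,4,  11, 12,22, 49,81,90, 97.98]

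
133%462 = 133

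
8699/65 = 133 + 54/65 = 133.83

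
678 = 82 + 596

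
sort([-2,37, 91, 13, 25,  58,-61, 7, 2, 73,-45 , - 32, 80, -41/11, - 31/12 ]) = [ - 61, - 45,-32,-41/11, - 31/12,  -  2,  2, 7, 13,  25 , 37, 58,73,80 , 91]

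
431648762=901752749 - 470103987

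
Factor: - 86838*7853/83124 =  - 2^( - 1 )*3^( - 1)*41^1 * 353^1*2309^(-1) * 7853^1 = - 113656469/13854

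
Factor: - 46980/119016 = -2^( - 1)*3^1*5^1*19^( - 1 )=- 15/38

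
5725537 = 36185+5689352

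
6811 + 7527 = 14338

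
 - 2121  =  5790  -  7911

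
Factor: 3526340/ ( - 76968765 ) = -2^2*3^( - 3)*176317^1*570139^(-1) =-705268/15393753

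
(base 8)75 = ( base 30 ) 21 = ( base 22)2h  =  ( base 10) 61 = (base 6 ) 141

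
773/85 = 9 + 8/85 = 9.09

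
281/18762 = 281/18762 = 0.01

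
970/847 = 970/847= 1.15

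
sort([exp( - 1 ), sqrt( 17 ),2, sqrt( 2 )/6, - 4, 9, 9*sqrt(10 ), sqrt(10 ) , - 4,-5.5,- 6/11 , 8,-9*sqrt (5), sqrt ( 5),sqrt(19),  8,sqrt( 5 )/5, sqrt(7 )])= [ - 9*sqrt (5), - 5.5, - 4, - 4, - 6/11, sqrt(2)/6, exp( - 1 ), sqrt( 5)/5, 2, sqrt( 5),sqrt( 7),sqrt(10), sqrt(17 ),  sqrt( 19 ), 8,8, 9, 9 *sqrt( 10 )]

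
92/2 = 46 = 46.00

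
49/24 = 2 + 1/24 = 2.04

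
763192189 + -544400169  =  218792020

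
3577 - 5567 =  - 1990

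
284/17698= 142/8849 = 0.02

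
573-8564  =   - 7991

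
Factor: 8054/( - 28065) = -2^1*3^( - 1)*5^ (-1)*1871^(  -  1)*4027^1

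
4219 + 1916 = 6135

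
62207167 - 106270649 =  - 44063482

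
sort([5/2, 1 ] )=[ 1, 5/2] 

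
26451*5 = 132255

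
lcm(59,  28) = 1652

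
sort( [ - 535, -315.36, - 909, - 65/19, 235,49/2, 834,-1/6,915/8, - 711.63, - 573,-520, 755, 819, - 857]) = [ - 909, - 857, - 711.63,-573,  -  535, - 520, - 315.36, - 65/19,  -  1/6, 49/2,915/8 , 235,  755, 819, 834 ]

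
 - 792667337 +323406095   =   - 469261242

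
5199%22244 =5199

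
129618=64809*2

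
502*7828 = 3929656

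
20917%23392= 20917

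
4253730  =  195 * 21814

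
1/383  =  1/383 = 0.00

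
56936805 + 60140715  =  117077520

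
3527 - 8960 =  - 5433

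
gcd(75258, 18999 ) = 9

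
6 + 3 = 9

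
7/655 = 7/655 = 0.01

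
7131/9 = 2377/3 = 792.33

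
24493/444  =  55 + 73/444  =  55.16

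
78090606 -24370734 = 53719872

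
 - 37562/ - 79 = 475 + 37/79 = 475.47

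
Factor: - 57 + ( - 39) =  - 2^5*3^1=- 96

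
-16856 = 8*(-2107 )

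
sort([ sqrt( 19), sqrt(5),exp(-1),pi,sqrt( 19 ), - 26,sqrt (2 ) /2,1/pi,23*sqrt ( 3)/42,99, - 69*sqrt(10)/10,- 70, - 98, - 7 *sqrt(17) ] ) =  [ - 98, - 70,-7*sqrt( 17 ), - 26,-69* sqrt (10 ) /10,1/pi, exp(  -  1),sqrt(2) /2, 23 * sqrt ( 3) /42,sqrt( 5 ), pi, sqrt( 19),sqrt ( 19), 99 ]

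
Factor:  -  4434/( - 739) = 6= 2^1*3^1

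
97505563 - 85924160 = 11581403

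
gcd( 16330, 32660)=16330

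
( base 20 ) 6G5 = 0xaa5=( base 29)36S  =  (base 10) 2725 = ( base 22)5dj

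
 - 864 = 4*( - 216)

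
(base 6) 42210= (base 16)163e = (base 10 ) 5694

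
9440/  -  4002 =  - 4720/2001 = - 2.36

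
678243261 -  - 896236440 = 1574479701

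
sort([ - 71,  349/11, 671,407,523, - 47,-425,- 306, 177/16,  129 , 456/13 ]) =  [ - 425, - 306, - 71, - 47, 177/16,  349/11,456/13,  129 , 407,  523,671 ]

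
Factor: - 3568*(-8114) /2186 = 2^4*223^1*1093^( - 1) *4057^1 = 14475376/1093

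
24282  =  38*639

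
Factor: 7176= 2^3*3^1 * 13^1 *23^1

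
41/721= 41/721 = 0.06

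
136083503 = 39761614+96321889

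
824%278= 268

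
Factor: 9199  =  9199^1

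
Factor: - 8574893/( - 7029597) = 3^( - 1)*43^(-1)*2711^1*3163^1*54493^( - 1)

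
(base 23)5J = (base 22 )62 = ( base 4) 2012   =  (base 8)206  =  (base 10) 134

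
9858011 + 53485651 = 63343662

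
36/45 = 4/5=0.80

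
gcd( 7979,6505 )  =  1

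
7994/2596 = 3997/1298 = 3.08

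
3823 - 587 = 3236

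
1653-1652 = 1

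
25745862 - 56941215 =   -  31195353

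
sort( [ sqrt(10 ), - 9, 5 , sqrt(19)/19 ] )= [ - 9,sqrt( 19 ) /19,sqrt( 10),5] 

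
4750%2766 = 1984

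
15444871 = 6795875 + 8648996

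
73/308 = 73/308 = 0.24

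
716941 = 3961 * 181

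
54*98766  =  5333364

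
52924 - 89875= - 36951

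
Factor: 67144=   2^3*7^1 * 11^1*109^1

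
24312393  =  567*42879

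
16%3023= 16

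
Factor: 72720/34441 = 2^4*3^2 * 5^1*11^ ( -1 )*31^( - 1)=720/341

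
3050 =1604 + 1446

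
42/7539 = 2/359 = 0.01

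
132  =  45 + 87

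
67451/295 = 67451/295=228.65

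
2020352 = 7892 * 256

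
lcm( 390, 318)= 20670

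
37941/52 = 37941/52 = 729.63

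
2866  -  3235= - 369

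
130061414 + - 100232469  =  29828945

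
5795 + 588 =6383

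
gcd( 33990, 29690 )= 10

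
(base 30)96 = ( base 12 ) 1B0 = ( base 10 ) 276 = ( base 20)dg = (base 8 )424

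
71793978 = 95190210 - 23396232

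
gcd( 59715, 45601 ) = 1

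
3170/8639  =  3170/8639 = 0.37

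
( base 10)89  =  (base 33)2n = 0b1011001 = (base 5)324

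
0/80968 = 0 = 0.00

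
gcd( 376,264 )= 8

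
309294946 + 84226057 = 393521003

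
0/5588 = 0 = 0.00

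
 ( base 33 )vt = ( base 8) 2034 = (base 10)1052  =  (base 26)1ec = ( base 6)4512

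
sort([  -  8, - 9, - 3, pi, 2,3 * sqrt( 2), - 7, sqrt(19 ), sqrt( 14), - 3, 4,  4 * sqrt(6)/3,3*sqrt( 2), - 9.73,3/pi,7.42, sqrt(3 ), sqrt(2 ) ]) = [ - 9.73, - 9, - 8, - 7,- 3, - 3, 3/pi,sqrt( 2),sqrt (3) , 2, pi , 4*sqrt (6)/3, sqrt( 14 ), 4, 3 * sqrt(2 ),3*sqrt( 2), sqrt ( 19 ), 7.42 ] 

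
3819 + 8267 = 12086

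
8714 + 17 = 8731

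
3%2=1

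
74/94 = 37/47 = 0.79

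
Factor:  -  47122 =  - 2^1*23561^1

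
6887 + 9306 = 16193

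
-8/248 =-1/31 = - 0.03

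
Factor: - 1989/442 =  - 2^(-1) *3^2 = -  9/2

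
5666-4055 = 1611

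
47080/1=47080= 47080.00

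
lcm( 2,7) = 14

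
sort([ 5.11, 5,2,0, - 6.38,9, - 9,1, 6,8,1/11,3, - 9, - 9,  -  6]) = [ - 9, - 9,-9 , - 6.38, -6, 0, 1/11  ,  1, 2,  3,5,5.11,6,8, 9]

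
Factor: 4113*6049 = 24879537 = 3^2*23^1*263^1*457^1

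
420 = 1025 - 605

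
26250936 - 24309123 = 1941813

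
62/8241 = 62/8241 =0.01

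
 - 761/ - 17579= 761/17579 = 0.04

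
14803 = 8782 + 6021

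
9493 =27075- 17582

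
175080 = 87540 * 2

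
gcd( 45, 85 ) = 5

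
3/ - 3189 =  - 1/1063 = -0.00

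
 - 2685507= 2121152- 4806659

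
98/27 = 98/27 = 3.63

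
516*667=344172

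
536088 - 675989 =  - 139901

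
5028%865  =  703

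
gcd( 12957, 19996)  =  1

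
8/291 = 8/291 = 0.03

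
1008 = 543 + 465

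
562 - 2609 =-2047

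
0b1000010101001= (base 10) 4265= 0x10A9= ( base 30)4M5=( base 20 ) AD5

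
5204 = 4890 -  - 314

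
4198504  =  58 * 72388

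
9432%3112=96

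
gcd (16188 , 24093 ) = 3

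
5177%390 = 107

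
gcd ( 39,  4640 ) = 1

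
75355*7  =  527485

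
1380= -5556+6936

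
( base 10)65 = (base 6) 145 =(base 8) 101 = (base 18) 3b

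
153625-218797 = -65172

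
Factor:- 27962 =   -  2^1*11^1 * 31^1*41^1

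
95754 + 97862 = 193616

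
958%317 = 7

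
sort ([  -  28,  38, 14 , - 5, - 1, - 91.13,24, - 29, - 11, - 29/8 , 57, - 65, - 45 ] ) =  [-91.13 , - 65,-45, - 29 ,  -  28, - 11,  -  5, - 29/8, - 1, 14,24, 38, 57]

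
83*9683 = 803689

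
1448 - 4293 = - 2845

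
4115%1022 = 27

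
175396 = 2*87698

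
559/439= 1+120/439 = 1.27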